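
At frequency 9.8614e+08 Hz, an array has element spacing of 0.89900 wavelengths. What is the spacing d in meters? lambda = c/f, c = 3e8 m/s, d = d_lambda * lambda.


lambda = c / f = 3.0000e+08 / 9.8614e+08 = 0.3042164 m
d = 0.89900 * 0.3042164 = 0.2735 m

0.2735 m


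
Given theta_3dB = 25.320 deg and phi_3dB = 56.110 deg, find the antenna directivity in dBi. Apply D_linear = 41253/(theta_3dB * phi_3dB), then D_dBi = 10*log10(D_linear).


D_linear = 41253 / (25.320 * 56.110) = 29.03699
D_dBi = 10 * log10(29.03699) = 14.63 dBi

14.63 dBi


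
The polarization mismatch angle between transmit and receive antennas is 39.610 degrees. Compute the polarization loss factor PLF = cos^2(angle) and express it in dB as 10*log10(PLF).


PLF_linear = cos^2(39.610 deg) = 0.5935192
PLF_dB = 10 * log10(0.5935192) = -2.266 dB

-2.266 dB


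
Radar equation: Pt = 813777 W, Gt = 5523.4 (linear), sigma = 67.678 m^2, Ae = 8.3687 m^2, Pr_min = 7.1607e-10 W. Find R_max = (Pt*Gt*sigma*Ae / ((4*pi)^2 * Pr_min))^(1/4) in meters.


R^4 = 813777*5523.4*67.678*8.3687 / ((4*pi)^2 * 7.1607e-10) = 2.251346e+19
R_max = 2.251346e+19^0.25 = 68883 m

68883 m


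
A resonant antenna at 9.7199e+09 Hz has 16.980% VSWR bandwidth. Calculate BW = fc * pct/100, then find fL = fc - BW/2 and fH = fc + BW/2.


BW = 9.7199e+09 * 16.980/100 = 1.650439e+09 Hz
fL = 9.7199e+09 - 1.650439e+09/2 = 8.895e+09 Hz
fH = 9.7199e+09 + 1.650439e+09/2 = 1.055e+10 Hz

BW=1.650e+09 Hz, fL=8.895e+09 Hz, fH=1.055e+10 Hz


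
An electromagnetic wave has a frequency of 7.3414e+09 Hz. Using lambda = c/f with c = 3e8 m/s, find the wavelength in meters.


lambda = c / f = 3.0000e+08 / 7.3414e+09 = 0.04086 m

0.04086 m


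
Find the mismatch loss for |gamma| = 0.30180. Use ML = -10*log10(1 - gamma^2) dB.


ML = -10 * log10(1 - 0.30180^2) = -10 * log10(0.90891676) = 0.4148 dB

0.4148 dB


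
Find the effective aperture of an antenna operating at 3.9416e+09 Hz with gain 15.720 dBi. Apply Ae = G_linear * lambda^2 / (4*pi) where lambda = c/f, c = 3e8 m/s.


lambda = c / f = 3.0000e+08 / 3.9416e+09 = 0.07611122 m
G_linear = 10^(15.720/10) = 37.32502
Ae = G_linear * lambda^2 / (4*pi) = 37.32502 * 0.07611122^2 / (4*pi) = 0.01721 m^2

0.01721 m^2


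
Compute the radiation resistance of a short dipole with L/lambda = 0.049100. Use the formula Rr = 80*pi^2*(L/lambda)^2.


Rr = 80 * pi^2 * (0.049100)^2 = 80 * 9.869604 * 2.410810e-03 = 1.903 ohm

1.903 ohm


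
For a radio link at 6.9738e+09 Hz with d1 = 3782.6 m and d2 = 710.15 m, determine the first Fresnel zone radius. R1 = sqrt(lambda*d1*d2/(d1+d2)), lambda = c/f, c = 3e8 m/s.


lambda = c / f = 3.0000e+08 / 6.9738e+09 = 0.04301815 m
R1 = sqrt(0.04301815 * 3782.6 * 710.15 / (3782.6 + 710.15)) = 5.072 m

5.072 m


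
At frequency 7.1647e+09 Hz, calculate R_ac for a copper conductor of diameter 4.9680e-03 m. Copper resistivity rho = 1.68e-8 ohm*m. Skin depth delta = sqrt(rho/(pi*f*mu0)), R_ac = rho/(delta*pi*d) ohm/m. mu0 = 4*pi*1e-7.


delta = sqrt(1.68e-8 / (pi * 7.1647e+09 * 4*pi*1e-7)) = 7.706830e-07 m
R_ac = 1.68e-8 / (7.706830e-07 * pi * 4.9680e-03) = 1.397 ohm/m

1.397 ohm/m


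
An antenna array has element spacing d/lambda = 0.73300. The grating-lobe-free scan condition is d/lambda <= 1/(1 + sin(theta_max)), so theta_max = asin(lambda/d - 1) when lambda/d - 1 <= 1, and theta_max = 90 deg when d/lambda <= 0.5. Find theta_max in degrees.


lambda/d - 1 = 1/0.73300 - 1 = 0.3642565
theta_max = asin(0.3642565) = 21.36 deg

21.36 deg


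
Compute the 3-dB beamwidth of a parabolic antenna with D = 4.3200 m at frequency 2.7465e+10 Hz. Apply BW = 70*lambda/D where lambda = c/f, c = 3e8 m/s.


lambda = c / f = 3.0000e+08 / 2.7465e+10 = 0.01092299 m
BW = 70 * 0.01092299 / 4.3200 = 0.1770 deg

0.1770 deg


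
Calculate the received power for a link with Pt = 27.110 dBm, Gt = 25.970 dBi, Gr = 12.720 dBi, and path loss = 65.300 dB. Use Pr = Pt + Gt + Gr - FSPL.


Pr = 27.110 + 25.970 + 12.720 - 65.300 = 0.50 dBm

0.50 dBm


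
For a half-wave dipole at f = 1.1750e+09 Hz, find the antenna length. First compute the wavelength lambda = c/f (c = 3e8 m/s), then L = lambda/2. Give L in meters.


lambda = c / f = 3.0000e+08 / 1.1750e+09 = 0.2553191 m
L = lambda / 2 = 0.2553191 / 2 = 0.1277 m

0.1277 m


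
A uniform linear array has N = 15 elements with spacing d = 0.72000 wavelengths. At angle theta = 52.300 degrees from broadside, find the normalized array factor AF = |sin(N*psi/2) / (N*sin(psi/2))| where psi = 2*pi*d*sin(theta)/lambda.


psi = 2*pi*0.72000*sin(52.300 deg) = 3.579411 rad
AF = |sin(15*3.579411/2) / (15*sin(3.579411/2))| = 0.06761

0.06761


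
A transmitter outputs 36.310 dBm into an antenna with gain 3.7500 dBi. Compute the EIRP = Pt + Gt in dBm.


EIRP = Pt + Gt = 36.310 + 3.7500 = 40.06 dBm

40.06 dBm


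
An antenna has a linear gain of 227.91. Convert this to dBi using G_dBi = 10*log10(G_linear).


G_dBi = 10 * log10(227.91) = 23.58 dBi

23.58 dBi


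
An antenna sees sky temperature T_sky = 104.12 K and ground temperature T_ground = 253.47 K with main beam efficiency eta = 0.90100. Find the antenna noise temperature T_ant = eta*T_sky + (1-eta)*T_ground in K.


T_ant = 0.90100 * 104.12 + (1 - 0.90100) * 253.47 = 118.9 K

118.9 K


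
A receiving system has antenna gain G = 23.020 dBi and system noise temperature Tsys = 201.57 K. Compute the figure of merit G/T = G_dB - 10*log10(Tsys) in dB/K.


G/T = 23.020 - 10*log10(201.57) = 23.020 - 23.04426 = -0.02426 dB/K

-0.02426 dB/K


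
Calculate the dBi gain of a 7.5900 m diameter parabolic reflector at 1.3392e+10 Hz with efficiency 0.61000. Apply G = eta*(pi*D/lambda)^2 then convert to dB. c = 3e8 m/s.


lambda = c / f = 3.0000e+08 / 1.3392e+10 = 0.02240143 m
G_linear = 0.61000 * (pi * 7.5900 / 0.02240143)^2 = 691133.0
G_dBi = 10 * log10(691133.0) = 58.40 dBi

58.40 dBi


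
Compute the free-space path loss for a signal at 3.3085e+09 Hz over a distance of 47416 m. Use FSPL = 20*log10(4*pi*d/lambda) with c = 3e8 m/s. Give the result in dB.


lambda = c / f = 3.0000e+08 / 3.3085e+09 = 0.09067553 m
FSPL = 20 * log10(4*pi*47416/0.09067553) = 136.4 dB

136.4 dB


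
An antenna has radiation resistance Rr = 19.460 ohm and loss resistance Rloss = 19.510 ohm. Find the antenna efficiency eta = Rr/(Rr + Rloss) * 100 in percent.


eta = 19.460 / (19.460 + 19.510) * 100 = 49.94%

49.94%


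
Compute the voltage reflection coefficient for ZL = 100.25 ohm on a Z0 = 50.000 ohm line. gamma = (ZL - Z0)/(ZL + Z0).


gamma = (100.25 - 50.000) / (100.25 + 50.000) = 0.3344

0.3344


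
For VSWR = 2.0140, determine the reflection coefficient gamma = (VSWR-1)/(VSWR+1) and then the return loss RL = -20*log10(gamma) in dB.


gamma = (2.0140 - 1) / (2.0140 + 1) = 0.3364300
RL = -20 * log10(0.3364300) = 9.462 dB

9.462 dB


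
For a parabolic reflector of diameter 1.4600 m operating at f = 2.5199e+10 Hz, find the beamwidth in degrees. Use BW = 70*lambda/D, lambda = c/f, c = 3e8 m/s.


lambda = c / f = 3.0000e+08 / 2.5199e+10 = 0.01190523 m
BW = 70 * 0.01190523 / 1.4600 = 0.5708 deg

0.5708 deg


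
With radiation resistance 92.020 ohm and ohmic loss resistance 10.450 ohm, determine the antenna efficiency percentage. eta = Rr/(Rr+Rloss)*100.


eta = 92.020 / (92.020 + 10.450) * 100 = 89.80%

89.80%


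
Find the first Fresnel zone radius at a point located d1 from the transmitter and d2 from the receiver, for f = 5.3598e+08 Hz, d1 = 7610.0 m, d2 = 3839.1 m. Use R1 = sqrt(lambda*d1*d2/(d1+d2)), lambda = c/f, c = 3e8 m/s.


lambda = c / f = 3.0000e+08 / 5.3598e+08 = 0.5597224 m
R1 = sqrt(0.5597224 * 7610.0 * 3839.1 / (7610.0 + 3839.1)) = 37.79 m

37.79 m


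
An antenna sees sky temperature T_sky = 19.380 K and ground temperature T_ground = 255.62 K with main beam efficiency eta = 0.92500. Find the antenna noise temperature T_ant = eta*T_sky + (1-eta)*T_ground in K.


T_ant = 0.92500 * 19.380 + (1 - 0.92500) * 255.62 = 37.10 K

37.10 K


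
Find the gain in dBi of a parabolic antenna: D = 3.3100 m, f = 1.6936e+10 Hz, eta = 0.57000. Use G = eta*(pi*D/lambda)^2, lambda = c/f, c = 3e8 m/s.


lambda = c / f = 3.0000e+08 / 1.6936e+10 = 0.01771375 m
G_linear = 0.57000 * (pi * 3.3100 / 0.01771375)^2 = 196430.8
G_dBi = 10 * log10(196430.8) = 52.93 dBi

52.93 dBi


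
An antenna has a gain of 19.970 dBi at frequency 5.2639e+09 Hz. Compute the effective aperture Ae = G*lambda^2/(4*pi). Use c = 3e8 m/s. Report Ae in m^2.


lambda = c / f = 3.0000e+08 / 5.2639e+09 = 0.05699196 m
G_linear = 10^(19.970/10) = 99.31160
Ae = G_linear * lambda^2 / (4*pi) = 99.31160 * 0.05699196^2 / (4*pi) = 0.02567 m^2

0.02567 m^2


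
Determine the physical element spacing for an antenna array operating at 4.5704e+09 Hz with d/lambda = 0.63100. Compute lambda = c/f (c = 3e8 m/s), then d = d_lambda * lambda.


lambda = c / f = 3.0000e+08 / 4.5704e+09 = 0.06563977 m
d = 0.63100 * 0.06563977 = 0.04142 m

0.04142 m


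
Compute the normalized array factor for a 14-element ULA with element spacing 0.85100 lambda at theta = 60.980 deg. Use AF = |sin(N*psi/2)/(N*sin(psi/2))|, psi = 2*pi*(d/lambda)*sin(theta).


psi = 2*pi*0.85100*sin(60.980 deg) = 4.675678 rad
AF = |sin(14*4.675678/2) / (14*sin(4.675678/2))| = 0.09595

0.09595


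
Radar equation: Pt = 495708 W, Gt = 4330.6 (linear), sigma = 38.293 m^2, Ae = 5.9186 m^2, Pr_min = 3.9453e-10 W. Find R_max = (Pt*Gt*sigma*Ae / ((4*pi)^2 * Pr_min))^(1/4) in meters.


R^4 = 495708*4330.6*38.293*5.9186 / ((4*pi)^2 * 3.9453e-10) = 7.809309e+18
R_max = 7.809309e+18^0.25 = 52863 m

52863 m


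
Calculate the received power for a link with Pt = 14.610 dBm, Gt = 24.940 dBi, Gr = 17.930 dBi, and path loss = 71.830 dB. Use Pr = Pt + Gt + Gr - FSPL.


Pr = 14.610 + 24.940 + 17.930 - 71.830 = -14.35 dBm

-14.35 dBm


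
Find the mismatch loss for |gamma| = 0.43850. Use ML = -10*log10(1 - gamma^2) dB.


ML = -10 * log10(1 - 0.43850^2) = -10 * log10(0.80771775) = 0.9274 dB

0.9274 dB


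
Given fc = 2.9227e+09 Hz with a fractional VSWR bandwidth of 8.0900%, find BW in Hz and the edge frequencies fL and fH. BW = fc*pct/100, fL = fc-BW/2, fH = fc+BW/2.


BW = 2.9227e+09 * 8.0900/100 = 2.364464e+08 Hz
fL = 2.9227e+09 - 2.364464e+08/2 = 2.804e+09 Hz
fH = 2.9227e+09 + 2.364464e+08/2 = 3.041e+09 Hz

BW=2.364e+08 Hz, fL=2.804e+09 Hz, fH=3.041e+09 Hz


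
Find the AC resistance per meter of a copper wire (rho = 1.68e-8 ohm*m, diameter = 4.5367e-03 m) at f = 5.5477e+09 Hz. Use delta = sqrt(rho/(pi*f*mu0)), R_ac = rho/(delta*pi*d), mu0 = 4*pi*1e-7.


delta = sqrt(1.68e-8 / (pi * 5.5477e+09 * 4*pi*1e-7)) = 8.758269e-07 m
R_ac = 1.68e-8 / (8.758269e-07 * pi * 4.5367e-03) = 1.346 ohm/m

1.346 ohm/m


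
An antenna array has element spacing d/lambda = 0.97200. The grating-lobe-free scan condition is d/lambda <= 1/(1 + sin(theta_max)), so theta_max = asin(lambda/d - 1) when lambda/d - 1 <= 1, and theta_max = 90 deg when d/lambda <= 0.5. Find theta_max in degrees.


lambda/d - 1 = 1/0.97200 - 1 = 0.02880658
theta_max = asin(0.02880658) = 1.651 deg

1.651 deg


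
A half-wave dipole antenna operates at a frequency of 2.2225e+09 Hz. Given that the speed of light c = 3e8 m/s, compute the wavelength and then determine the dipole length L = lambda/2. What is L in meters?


lambda = c / f = 3.0000e+08 / 2.2225e+09 = 0.1349831 m
L = lambda / 2 = 0.1349831 / 2 = 0.06749 m

0.06749 m


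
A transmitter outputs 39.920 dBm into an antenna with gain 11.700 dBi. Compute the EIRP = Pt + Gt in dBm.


EIRP = Pt + Gt = 39.920 + 11.700 = 51.62 dBm

51.62 dBm


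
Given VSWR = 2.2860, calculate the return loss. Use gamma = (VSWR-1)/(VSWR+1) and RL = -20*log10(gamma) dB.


gamma = (2.2860 - 1) / (2.2860 + 1) = 0.3913573
RL = -20 * log10(0.3913573) = 8.149 dB

8.149 dB


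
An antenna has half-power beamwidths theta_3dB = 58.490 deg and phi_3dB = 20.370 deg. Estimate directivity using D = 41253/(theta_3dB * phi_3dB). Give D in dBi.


D_linear = 41253 / (58.490 * 20.370) = 34.62445
D_dBi = 10 * log10(34.62445) = 15.39 dBi

15.39 dBi


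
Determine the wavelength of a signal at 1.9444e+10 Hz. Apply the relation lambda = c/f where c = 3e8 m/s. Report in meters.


lambda = c / f = 3.0000e+08 / 1.9444e+10 = 0.01543 m

0.01543 m


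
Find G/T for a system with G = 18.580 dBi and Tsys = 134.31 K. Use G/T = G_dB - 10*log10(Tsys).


G/T = 18.580 - 10*log10(134.31) = 18.580 - 21.28108 = -2.701 dB/K

-2.701 dB/K


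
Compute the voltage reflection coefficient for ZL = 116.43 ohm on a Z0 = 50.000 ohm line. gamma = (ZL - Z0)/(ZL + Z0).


gamma = (116.43 - 50.000) / (116.43 + 50.000) = 0.3991

0.3991


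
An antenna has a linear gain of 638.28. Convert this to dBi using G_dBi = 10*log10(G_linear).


G_dBi = 10 * log10(638.28) = 28.05 dBi

28.05 dBi


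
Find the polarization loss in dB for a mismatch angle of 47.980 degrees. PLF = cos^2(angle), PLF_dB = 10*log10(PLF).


PLF_linear = cos^2(47.980 deg) = 0.4480829
PLF_dB = 10 * log10(0.4480829) = -3.486 dB

-3.486 dB


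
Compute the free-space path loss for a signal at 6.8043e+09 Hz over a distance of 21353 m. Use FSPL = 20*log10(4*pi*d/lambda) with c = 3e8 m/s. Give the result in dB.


lambda = c / f = 3.0000e+08 / 6.8043e+09 = 0.04408977 m
FSPL = 20 * log10(4*pi*21353/0.04408977) = 135.7 dB

135.7 dB


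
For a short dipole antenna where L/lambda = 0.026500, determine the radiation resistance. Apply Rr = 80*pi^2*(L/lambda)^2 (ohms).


Rr = 80 * pi^2 * (0.026500)^2 = 80 * 9.869604 * 7.022500e-04 = 0.5545 ohm

0.5545 ohm


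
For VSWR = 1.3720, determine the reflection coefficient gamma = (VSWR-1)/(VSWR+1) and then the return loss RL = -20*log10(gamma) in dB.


gamma = (1.3720 - 1) / (1.3720 + 1) = 0.1568297
RL = -20 * log10(0.1568297) = 16.09 dB

16.09 dB


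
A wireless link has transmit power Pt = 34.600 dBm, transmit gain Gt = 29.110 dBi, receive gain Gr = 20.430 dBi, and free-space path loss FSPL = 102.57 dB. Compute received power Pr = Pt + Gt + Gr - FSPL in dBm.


Pr = 34.600 + 29.110 + 20.430 - 102.57 = -18.43 dBm

-18.43 dBm


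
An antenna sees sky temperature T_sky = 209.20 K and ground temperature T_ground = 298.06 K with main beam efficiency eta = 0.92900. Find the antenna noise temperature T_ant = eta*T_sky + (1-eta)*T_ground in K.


T_ant = 0.92900 * 209.20 + (1 - 0.92900) * 298.06 = 215.5 K

215.5 K


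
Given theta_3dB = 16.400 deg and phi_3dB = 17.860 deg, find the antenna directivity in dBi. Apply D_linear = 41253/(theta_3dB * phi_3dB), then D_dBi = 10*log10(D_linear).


D_linear = 41253 / (16.400 * 17.860) = 140.8414
D_dBi = 10 * log10(140.8414) = 21.49 dBi

21.49 dBi


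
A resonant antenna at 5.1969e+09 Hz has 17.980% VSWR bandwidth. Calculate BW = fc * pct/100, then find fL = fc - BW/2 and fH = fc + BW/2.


BW = 5.1969e+09 * 17.980/100 = 9.344026e+08 Hz
fL = 5.1969e+09 - 9.344026e+08/2 = 4.730e+09 Hz
fH = 5.1969e+09 + 9.344026e+08/2 = 5.664e+09 Hz

BW=9.344e+08 Hz, fL=4.730e+09 Hz, fH=5.664e+09 Hz


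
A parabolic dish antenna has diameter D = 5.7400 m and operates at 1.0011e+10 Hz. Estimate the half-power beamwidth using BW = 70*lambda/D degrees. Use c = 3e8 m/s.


lambda = c / f = 3.0000e+08 / 1.0011e+10 = 0.02996704 m
BW = 70 * 0.02996704 / 5.7400 = 0.3655 deg

0.3655 deg


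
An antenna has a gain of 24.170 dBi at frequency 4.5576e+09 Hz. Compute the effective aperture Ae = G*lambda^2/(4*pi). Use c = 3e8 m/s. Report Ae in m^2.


lambda = c / f = 3.0000e+08 / 4.5576e+09 = 0.06582412 m
G_linear = 10^(24.170/10) = 261.2161
Ae = G_linear * lambda^2 / (4*pi) = 261.2161 * 0.06582412^2 / (4*pi) = 0.09007 m^2

0.09007 m^2


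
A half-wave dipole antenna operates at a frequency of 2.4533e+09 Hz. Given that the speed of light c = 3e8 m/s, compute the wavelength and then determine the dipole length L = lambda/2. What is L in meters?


lambda = c / f = 3.0000e+08 / 2.4533e+09 = 0.1222843 m
L = lambda / 2 = 0.1222843 / 2 = 0.06114 m

0.06114 m


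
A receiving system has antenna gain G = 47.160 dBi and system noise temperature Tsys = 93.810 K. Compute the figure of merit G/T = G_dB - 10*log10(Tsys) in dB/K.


G/T = 47.160 - 10*log10(93.810) = 47.160 - 19.72249 = 27.44 dB/K

27.44 dB/K


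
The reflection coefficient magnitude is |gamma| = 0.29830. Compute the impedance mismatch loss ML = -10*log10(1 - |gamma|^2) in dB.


ML = -10 * log10(1 - 0.29830^2) = -10 * log10(0.91101711) = 0.4047 dB

0.4047 dB


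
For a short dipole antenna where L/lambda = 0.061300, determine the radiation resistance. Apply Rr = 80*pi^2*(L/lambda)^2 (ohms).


Rr = 80 * pi^2 * (0.061300)^2 = 80 * 9.869604 * 3.757690e-03 = 2.967 ohm

2.967 ohm


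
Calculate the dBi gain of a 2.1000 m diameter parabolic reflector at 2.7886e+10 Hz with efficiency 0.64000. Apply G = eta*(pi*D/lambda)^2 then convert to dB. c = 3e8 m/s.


lambda = c / f = 3.0000e+08 / 2.7886e+10 = 0.01075809 m
G_linear = 0.64000 * (pi * 2.1000 / 0.01075809)^2 = 240684.4
G_dBi = 10 * log10(240684.4) = 53.81 dBi

53.81 dBi


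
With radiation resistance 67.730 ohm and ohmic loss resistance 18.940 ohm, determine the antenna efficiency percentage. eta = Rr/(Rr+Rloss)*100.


eta = 67.730 / (67.730 + 18.940) * 100 = 78.15%

78.15%


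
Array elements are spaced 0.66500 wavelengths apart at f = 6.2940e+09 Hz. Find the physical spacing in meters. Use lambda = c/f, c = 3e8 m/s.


lambda = c / f = 3.0000e+08 / 6.2940e+09 = 0.04766444 m
d = 0.66500 * 0.04766444 = 0.03170 m

0.03170 m


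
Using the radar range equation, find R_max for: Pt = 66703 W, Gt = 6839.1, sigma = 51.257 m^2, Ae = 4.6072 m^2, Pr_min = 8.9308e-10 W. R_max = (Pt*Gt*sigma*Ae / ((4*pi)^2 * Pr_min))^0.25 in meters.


R^4 = 66703*6839.1*51.257*4.6072 / ((4*pi)^2 * 8.9308e-10) = 7.638788e+17
R_max = 7.638788e+17^0.25 = 29564 m

29564 m


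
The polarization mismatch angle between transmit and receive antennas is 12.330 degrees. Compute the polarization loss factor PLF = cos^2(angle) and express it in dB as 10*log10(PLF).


PLF_linear = cos^2(12.330 deg) = 0.9543998
PLF_dB = 10 * log10(0.9543998) = -0.2027 dB

-0.2027 dB


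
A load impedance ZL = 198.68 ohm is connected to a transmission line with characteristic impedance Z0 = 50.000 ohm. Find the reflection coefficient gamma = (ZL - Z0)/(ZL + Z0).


gamma = (198.68 - 50.000) / (198.68 + 50.000) = 0.5979

0.5979


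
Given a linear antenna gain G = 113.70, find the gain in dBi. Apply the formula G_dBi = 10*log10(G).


G_dBi = 10 * log10(113.70) = 20.56 dBi

20.56 dBi


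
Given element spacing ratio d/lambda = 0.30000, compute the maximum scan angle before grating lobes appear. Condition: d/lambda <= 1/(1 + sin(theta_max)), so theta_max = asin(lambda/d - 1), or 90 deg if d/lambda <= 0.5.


lambda/d - 1 = 1/0.30000 - 1 = 2.333333 >= 1
d/lambda <= 0.5, so the array can scan to endfire without grating lobes: theta_max = 90 deg

90 deg


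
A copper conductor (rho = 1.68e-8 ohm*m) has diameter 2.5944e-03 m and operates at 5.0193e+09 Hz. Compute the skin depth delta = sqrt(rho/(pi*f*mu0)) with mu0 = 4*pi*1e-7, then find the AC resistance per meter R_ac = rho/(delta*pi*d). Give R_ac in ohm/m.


delta = sqrt(1.68e-8 / (pi * 5.0193e+09 * 4*pi*1e-7)) = 9.207743e-07 m
R_ac = 1.68e-8 / (9.207743e-07 * pi * 2.5944e-03) = 2.239 ohm/m

2.239 ohm/m


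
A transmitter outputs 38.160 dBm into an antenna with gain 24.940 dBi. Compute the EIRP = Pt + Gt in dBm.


EIRP = Pt + Gt = 38.160 + 24.940 = 63.10 dBm

63.10 dBm


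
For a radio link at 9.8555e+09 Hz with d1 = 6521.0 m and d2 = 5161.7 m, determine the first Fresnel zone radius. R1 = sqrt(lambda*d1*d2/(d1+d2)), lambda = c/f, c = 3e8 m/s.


lambda = c / f = 3.0000e+08 / 9.8555e+09 = 0.03043986 m
R1 = sqrt(0.03043986 * 6521.0 * 5161.7 / (6521.0 + 5161.7)) = 9.365 m

9.365 m


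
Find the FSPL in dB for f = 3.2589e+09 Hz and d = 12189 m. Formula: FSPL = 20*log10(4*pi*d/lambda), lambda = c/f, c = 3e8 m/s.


lambda = c / f = 3.0000e+08 / 3.2589e+09 = 0.09205560 m
FSPL = 20 * log10(4*pi*12189/0.09205560) = 124.4 dB

124.4 dB


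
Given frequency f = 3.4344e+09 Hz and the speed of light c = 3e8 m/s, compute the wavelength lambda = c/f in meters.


lambda = c / f = 3.0000e+08 / 3.4344e+09 = 0.08735 m

0.08735 m


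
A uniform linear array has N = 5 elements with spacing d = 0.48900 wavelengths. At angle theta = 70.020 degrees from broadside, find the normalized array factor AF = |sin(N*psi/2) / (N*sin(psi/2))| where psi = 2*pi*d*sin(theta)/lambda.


psi = 2*pi*0.48900*sin(70.020 deg) = 2.887551 rad
AF = |sin(5*2.887551/2) / (5*sin(2.887551/2))| = 0.1623

0.1623


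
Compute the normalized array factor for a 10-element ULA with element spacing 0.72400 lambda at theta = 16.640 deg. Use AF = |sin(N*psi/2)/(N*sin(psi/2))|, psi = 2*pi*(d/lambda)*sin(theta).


psi = 2*pi*0.72400*sin(16.640 deg) = 1.302647 rad
AF = |sin(10*1.302647/2) / (10*sin(1.302647/2))| = 0.03761

0.03761


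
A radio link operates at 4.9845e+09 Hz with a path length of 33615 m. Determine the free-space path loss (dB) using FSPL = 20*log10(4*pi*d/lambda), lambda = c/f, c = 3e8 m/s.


lambda = c / f = 3.0000e+08 / 4.9845e+09 = 0.06018658 m
FSPL = 20 * log10(4*pi*33615/0.06018658) = 136.9 dB

136.9 dB


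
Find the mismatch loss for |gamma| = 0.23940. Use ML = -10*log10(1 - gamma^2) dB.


ML = -10 * log10(1 - 0.23940^2) = -10 * log10(0.94268764) = 0.2563 dB

0.2563 dB


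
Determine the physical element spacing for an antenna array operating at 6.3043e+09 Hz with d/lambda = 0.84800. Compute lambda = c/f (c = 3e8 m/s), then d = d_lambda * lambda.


lambda = c / f = 3.0000e+08 / 6.3043e+09 = 0.04758657 m
d = 0.84800 * 0.04758657 = 0.04035 m

0.04035 m


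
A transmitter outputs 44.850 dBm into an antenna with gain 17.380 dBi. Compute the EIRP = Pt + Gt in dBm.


EIRP = Pt + Gt = 44.850 + 17.380 = 62.23 dBm

62.23 dBm


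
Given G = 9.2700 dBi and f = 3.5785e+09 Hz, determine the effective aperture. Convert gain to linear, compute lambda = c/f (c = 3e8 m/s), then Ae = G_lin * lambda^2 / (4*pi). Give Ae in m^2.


lambda = c / f = 3.0000e+08 / 3.5785e+09 = 0.08383401 m
G_linear = 10^(9.2700/10) = 8.452788
Ae = G_linear * lambda^2 / (4*pi) = 8.452788 * 0.08383401^2 / (4*pi) = 4.727e-03 m^2

4.727e-03 m^2


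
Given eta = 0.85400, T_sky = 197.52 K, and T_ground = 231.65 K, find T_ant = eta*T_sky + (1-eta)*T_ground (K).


T_ant = 0.85400 * 197.52 + (1 - 0.85400) * 231.65 = 202.5 K

202.5 K


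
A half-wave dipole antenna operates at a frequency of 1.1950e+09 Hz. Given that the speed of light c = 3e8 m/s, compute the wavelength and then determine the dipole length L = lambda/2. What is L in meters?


lambda = c / f = 3.0000e+08 / 1.1950e+09 = 0.2510460 m
L = lambda / 2 = 0.2510460 / 2 = 0.1255 m

0.1255 m


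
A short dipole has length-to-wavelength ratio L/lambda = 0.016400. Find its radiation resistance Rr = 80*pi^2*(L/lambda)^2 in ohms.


Rr = 80 * pi^2 * (0.016400)^2 = 80 * 9.869604 * 2.689600e-04 = 0.2124 ohm

0.2124 ohm


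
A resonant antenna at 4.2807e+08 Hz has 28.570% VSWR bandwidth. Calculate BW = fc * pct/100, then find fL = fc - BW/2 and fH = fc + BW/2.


BW = 4.2807e+08 * 28.570/100 = 1.222996e+08 Hz
fL = 4.2807e+08 - 1.222996e+08/2 = 3.669e+08 Hz
fH = 4.2807e+08 + 1.222996e+08/2 = 4.892e+08 Hz

BW=1.223e+08 Hz, fL=3.669e+08 Hz, fH=4.892e+08 Hz


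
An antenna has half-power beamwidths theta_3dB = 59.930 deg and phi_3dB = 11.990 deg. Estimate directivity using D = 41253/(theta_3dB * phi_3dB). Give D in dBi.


D_linear = 41253 / (59.930 * 11.990) = 57.41060
D_dBi = 10 * log10(57.41060) = 17.59 dBi

17.59 dBi


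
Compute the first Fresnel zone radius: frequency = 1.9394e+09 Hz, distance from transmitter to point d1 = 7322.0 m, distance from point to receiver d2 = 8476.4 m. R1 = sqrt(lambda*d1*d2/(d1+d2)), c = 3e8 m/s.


lambda = c / f = 3.0000e+08 / 1.9394e+09 = 0.1546870 m
R1 = sqrt(0.1546870 * 7322.0 * 8476.4 / (7322.0 + 8476.4)) = 24.65 m

24.65 m


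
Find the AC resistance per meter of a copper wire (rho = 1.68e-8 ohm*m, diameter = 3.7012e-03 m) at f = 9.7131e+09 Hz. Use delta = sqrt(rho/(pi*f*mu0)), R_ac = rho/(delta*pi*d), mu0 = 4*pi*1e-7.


delta = sqrt(1.68e-8 / (pi * 9.7131e+09 * 4*pi*1e-7)) = 6.619053e-07 m
R_ac = 1.68e-8 / (6.619053e-07 * pi * 3.7012e-03) = 2.183 ohm/m

2.183 ohm/m


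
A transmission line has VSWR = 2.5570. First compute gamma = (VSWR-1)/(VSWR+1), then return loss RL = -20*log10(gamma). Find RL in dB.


gamma = (2.5570 - 1) / (2.5570 + 1) = 0.4377284
RL = -20 * log10(0.4377284) = 7.176 dB

7.176 dB


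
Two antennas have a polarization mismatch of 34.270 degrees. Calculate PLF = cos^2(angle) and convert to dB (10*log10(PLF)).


PLF_linear = cos^2(34.270 deg) = 0.6829258
PLF_dB = 10 * log10(0.6829258) = -1.656 dB

-1.656 dB


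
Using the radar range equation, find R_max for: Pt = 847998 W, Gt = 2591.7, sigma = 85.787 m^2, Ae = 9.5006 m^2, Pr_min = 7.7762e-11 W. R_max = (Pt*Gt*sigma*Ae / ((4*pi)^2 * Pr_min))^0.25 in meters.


R^4 = 847998*2591.7*85.787*9.5006 / ((4*pi)^2 * 7.7762e-11) = 1.458696e+20
R_max = 1.458696e+20^0.25 = 109898 m

109898 m


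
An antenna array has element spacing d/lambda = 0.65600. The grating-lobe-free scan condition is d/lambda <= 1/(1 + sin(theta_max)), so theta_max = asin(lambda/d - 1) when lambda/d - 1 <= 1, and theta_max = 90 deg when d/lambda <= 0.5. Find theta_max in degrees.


lambda/d - 1 = 1/0.65600 - 1 = 0.5243902
theta_max = asin(0.5243902) = 31.63 deg

31.63 deg


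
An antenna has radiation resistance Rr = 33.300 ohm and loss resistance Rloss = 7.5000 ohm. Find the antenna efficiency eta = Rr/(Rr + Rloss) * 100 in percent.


eta = 33.300 / (33.300 + 7.5000) * 100 = 81.62%

81.62%


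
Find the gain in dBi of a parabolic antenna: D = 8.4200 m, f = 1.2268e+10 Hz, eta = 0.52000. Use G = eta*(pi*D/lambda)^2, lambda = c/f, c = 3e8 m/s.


lambda = c / f = 3.0000e+08 / 1.2268e+10 = 0.02445386 m
G_linear = 0.52000 * (pi * 8.4200 / 0.02445386)^2 = 608460.6
G_dBi = 10 * log10(608460.6) = 57.84 dBi

57.84 dBi


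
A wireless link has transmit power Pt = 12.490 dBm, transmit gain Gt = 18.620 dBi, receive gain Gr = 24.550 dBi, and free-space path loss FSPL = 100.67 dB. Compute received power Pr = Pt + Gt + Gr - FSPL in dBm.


Pr = 12.490 + 18.620 + 24.550 - 100.67 = -45.01 dBm

-45.01 dBm


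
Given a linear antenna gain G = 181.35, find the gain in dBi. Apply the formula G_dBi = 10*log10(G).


G_dBi = 10 * log10(181.35) = 22.59 dBi

22.59 dBi


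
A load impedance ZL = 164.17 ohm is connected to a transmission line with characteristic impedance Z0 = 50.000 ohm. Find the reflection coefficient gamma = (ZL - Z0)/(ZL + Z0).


gamma = (164.17 - 50.000) / (164.17 + 50.000) = 0.5331

0.5331


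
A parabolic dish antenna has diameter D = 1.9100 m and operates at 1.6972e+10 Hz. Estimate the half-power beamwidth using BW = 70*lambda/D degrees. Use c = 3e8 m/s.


lambda = c / f = 3.0000e+08 / 1.6972e+10 = 0.01767617 m
BW = 70 * 0.01767617 / 1.9100 = 0.6478 deg

0.6478 deg


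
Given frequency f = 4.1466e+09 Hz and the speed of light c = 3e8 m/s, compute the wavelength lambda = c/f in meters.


lambda = c / f = 3.0000e+08 / 4.1466e+09 = 0.07235 m

0.07235 m


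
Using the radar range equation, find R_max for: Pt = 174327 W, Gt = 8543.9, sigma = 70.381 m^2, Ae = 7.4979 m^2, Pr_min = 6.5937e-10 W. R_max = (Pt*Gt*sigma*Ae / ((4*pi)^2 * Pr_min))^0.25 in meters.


R^4 = 174327*8543.9*70.381*7.4979 / ((4*pi)^2 * 6.5937e-10) = 7.548610e+18
R_max = 7.548610e+18^0.25 = 52416 m

52416 m


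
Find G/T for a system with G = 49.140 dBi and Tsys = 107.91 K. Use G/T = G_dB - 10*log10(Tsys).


G/T = 49.140 - 10*log10(107.91) = 49.140 - 20.33062 = 28.81 dB/K

28.81 dB/K


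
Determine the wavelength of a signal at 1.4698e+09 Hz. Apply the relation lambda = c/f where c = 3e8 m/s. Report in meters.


lambda = c / f = 3.0000e+08 / 1.4698e+09 = 0.2041 m

0.2041 m


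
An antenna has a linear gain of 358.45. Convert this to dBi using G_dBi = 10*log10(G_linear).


G_dBi = 10 * log10(358.45) = 25.54 dBi

25.54 dBi


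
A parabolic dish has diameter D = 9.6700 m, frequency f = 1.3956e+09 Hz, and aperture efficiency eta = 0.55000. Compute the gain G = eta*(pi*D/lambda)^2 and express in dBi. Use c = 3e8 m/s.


lambda = c / f = 3.0000e+08 / 1.3956e+09 = 0.2149613 m
G_linear = 0.55000 * (pi * 9.6700 / 0.2149613)^2 = 10984.87
G_dBi = 10 * log10(10984.87) = 40.41 dBi

40.41 dBi


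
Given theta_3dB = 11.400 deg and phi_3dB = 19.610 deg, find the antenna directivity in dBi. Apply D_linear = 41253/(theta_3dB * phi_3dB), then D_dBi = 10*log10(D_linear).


D_linear = 41253 / (11.400 * 19.610) = 184.5326
D_dBi = 10 * log10(184.5326) = 22.66 dBi

22.66 dBi


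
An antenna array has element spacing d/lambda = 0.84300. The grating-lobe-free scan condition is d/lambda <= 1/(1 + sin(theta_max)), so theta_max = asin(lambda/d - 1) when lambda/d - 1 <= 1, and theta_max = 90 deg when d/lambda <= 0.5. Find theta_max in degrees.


lambda/d - 1 = 1/0.84300 - 1 = 0.1862396
theta_max = asin(0.1862396) = 10.73 deg

10.73 deg


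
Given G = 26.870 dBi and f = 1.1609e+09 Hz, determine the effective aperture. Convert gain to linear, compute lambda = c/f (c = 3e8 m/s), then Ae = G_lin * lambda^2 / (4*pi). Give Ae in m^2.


lambda = c / f = 3.0000e+08 / 1.1609e+09 = 0.2584202 m
G_linear = 10^(26.870/10) = 486.4072
Ae = G_linear * lambda^2 / (4*pi) = 486.4072 * 0.2584202^2 / (4*pi) = 2.585 m^2

2.585 m^2


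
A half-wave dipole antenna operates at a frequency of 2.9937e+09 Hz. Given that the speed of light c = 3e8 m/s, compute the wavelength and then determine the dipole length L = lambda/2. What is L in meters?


lambda = c / f = 3.0000e+08 / 2.9937e+09 = 0.1002104 m
L = lambda / 2 = 0.1002104 / 2 = 0.05011 m

0.05011 m


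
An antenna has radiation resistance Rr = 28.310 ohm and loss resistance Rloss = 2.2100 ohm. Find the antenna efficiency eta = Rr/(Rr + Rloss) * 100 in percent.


eta = 28.310 / (28.310 + 2.2100) * 100 = 92.76%

92.76%


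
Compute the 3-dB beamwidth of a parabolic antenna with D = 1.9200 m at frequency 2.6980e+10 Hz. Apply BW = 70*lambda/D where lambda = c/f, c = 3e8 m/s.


lambda = c / f = 3.0000e+08 / 2.6980e+10 = 0.01111935 m
BW = 70 * 0.01111935 / 1.9200 = 0.4054 deg

0.4054 deg


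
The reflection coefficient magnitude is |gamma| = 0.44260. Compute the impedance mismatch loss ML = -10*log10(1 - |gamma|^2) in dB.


ML = -10 * log10(1 - 0.44260^2) = -10 * log10(0.80410524) = 0.9469 dB

0.9469 dB


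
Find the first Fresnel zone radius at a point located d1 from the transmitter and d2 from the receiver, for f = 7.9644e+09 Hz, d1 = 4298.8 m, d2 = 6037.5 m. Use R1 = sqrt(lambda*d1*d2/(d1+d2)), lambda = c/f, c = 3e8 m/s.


lambda = c / f = 3.0000e+08 / 7.9644e+09 = 0.03766762 m
R1 = sqrt(0.03766762 * 4298.8 * 6037.5 / (4298.8 + 6037.5)) = 9.725 m

9.725 m


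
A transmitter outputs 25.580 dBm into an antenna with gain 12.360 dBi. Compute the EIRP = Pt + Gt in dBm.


EIRP = Pt + Gt = 25.580 + 12.360 = 37.94 dBm

37.94 dBm


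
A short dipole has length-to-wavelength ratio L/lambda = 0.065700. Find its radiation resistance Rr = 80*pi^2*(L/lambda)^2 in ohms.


Rr = 80 * pi^2 * (0.065700)^2 = 80 * 9.869604 * 4.316490e-03 = 3.408 ohm

3.408 ohm


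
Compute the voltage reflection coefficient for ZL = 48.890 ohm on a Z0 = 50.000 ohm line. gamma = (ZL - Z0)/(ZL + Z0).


gamma = (48.890 - 50.000) / (48.890 + 50.000) = -0.01122

-0.01122


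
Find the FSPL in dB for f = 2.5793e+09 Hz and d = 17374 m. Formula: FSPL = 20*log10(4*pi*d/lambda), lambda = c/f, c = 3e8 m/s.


lambda = c / f = 3.0000e+08 / 2.5793e+09 = 0.1163106 m
FSPL = 20 * log10(4*pi*17374/0.1163106) = 125.5 dB

125.5 dB


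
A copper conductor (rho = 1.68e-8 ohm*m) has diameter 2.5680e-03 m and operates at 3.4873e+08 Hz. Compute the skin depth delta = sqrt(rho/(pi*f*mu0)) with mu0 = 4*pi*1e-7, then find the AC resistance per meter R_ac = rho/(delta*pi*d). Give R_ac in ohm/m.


delta = sqrt(1.68e-8 / (pi * 3.4873e+08 * 4*pi*1e-7)) = 3.493254e-06 m
R_ac = 1.68e-8 / (3.493254e-06 * pi * 2.5680e-03) = 0.5961 ohm/m

0.5961 ohm/m


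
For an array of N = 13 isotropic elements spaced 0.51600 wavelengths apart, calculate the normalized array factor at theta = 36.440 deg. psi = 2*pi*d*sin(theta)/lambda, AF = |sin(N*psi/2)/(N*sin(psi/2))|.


psi = 2*pi*0.51600*sin(36.440 deg) = 1.925759 rad
AF = |sin(13*1.925759/2) / (13*sin(1.925759/2))| = 4.584e-03

4.584e-03


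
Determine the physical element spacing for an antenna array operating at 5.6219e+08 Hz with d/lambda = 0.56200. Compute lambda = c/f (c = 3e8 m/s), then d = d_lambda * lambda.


lambda = c / f = 3.0000e+08 / 5.6219e+08 = 0.5336274 m
d = 0.56200 * 0.5336274 = 0.2999 m

0.2999 m


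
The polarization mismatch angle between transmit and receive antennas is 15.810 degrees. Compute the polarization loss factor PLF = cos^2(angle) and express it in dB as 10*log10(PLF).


PLF_linear = cos^2(15.810 deg) = 0.9257720
PLF_dB = 10 * log10(0.9257720) = -0.3350 dB

-0.3350 dB


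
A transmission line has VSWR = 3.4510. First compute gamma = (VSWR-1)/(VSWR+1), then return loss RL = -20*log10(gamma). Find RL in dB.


gamma = (3.4510 - 1) / (3.4510 + 1) = 0.5506628
RL = -20 * log10(0.5506628) = 5.182 dB

5.182 dB


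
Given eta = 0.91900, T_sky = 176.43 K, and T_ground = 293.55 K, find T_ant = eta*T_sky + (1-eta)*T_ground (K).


T_ant = 0.91900 * 176.43 + (1 - 0.91900) * 293.55 = 185.9 K

185.9 K


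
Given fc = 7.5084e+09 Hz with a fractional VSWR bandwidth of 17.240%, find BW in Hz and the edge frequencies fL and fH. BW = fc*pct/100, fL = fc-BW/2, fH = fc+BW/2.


BW = 7.5084e+09 * 17.240/100 = 1.294448e+09 Hz
fL = 7.5084e+09 - 1.294448e+09/2 = 6.861e+09 Hz
fH = 7.5084e+09 + 1.294448e+09/2 = 8.156e+09 Hz

BW=1.294e+09 Hz, fL=6.861e+09 Hz, fH=8.156e+09 Hz


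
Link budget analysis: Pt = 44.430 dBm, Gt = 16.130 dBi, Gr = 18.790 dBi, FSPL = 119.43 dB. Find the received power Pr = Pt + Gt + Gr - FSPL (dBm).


Pr = 44.430 + 16.130 + 18.790 - 119.43 = -40.08 dBm

-40.08 dBm


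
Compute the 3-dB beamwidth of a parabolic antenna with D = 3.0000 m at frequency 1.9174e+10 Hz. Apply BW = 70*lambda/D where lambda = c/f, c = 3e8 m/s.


lambda = c / f = 3.0000e+08 / 1.9174e+10 = 0.01564619 m
BW = 70 * 0.01564619 / 3.0000 = 0.3651 deg

0.3651 deg


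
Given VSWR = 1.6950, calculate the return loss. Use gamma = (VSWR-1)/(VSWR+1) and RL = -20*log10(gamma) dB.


gamma = (1.6950 - 1) / (1.6950 + 1) = 0.2578850
RL = -20 * log10(0.2578850) = 11.77 dB

11.77 dB


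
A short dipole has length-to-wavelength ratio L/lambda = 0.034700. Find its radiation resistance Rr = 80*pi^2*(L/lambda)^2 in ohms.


Rr = 80 * pi^2 * (0.034700)^2 = 80 * 9.869604 * 1.204090e-03 = 0.9507 ohm

0.9507 ohm


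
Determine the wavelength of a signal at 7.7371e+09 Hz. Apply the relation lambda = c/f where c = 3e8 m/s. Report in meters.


lambda = c / f = 3.0000e+08 / 7.7371e+09 = 0.03877 m

0.03877 m


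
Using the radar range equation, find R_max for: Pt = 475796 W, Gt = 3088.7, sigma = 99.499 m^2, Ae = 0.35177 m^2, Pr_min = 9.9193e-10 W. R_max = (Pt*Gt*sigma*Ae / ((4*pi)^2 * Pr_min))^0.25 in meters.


R^4 = 475796*3088.7*99.499*0.35177 / ((4*pi)^2 * 9.9193e-10) = 3.283774e+17
R_max = 3.283774e+17^0.25 = 23938 m

23938 m


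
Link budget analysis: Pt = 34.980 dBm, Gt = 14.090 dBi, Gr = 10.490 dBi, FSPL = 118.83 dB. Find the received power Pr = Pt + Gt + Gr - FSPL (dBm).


Pr = 34.980 + 14.090 + 10.490 - 118.83 = -59.27 dBm

-59.27 dBm


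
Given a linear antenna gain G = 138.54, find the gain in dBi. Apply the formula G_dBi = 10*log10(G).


G_dBi = 10 * log10(138.54) = 21.42 dBi

21.42 dBi


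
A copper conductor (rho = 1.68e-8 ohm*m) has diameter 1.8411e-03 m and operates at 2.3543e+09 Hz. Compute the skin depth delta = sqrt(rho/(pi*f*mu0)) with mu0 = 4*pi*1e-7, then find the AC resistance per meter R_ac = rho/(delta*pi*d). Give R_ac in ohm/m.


delta = sqrt(1.68e-8 / (pi * 2.3543e+09 * 4*pi*1e-7)) = 1.344448e-06 m
R_ac = 1.68e-8 / (1.344448e-06 * pi * 1.8411e-03) = 2.160 ohm/m

2.160 ohm/m


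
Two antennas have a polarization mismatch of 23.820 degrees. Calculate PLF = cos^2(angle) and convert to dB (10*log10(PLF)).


PLF_linear = cos^2(23.820 deg) = 0.8368933
PLF_dB = 10 * log10(0.8368933) = -0.7733 dB

-0.7733 dB


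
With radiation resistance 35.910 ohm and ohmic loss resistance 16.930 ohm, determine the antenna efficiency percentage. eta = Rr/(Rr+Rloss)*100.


eta = 35.910 / (35.910 + 16.930) * 100 = 67.96%

67.96%


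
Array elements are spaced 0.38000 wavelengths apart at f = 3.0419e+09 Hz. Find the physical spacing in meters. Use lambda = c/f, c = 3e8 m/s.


lambda = c / f = 3.0000e+08 / 3.0419e+09 = 0.09862257 m
d = 0.38000 * 0.09862257 = 0.03748 m

0.03748 m


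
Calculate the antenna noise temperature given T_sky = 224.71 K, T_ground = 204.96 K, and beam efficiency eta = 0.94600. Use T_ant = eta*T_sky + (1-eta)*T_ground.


T_ant = 0.94600 * 224.71 + (1 - 0.94600) * 204.96 = 223.6 K

223.6 K


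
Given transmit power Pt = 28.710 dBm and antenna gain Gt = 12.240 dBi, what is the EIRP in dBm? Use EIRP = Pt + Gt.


EIRP = Pt + Gt = 28.710 + 12.240 = 40.95 dBm

40.95 dBm


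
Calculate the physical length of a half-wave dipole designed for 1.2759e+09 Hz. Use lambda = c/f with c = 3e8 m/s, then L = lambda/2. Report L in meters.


lambda = c / f = 3.0000e+08 / 1.2759e+09 = 0.2351281 m
L = lambda / 2 = 0.2351281 / 2 = 0.1176 m

0.1176 m


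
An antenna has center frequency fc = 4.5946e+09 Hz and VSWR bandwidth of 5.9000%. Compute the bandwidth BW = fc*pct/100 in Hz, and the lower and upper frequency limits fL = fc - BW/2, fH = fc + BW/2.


BW = 4.5946e+09 * 5.9000/100 = 2.710814e+08 Hz
fL = 4.5946e+09 - 2.710814e+08/2 = 4.459e+09 Hz
fH = 4.5946e+09 + 2.710814e+08/2 = 4.730e+09 Hz

BW=2.711e+08 Hz, fL=4.459e+09 Hz, fH=4.730e+09 Hz


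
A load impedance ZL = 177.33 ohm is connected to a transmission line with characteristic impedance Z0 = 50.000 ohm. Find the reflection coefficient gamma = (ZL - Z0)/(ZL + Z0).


gamma = (177.33 - 50.000) / (177.33 + 50.000) = 0.5601

0.5601


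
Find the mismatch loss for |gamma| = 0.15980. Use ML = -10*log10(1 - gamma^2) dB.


ML = -10 * log10(1 - 0.15980^2) = -10 * log10(0.97446396) = 0.1123 dB

0.1123 dB


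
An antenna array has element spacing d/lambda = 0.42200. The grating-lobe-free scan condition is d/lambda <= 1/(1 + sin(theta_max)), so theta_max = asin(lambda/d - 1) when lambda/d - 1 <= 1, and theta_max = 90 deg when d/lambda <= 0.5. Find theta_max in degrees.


lambda/d - 1 = 1/0.42200 - 1 = 1.369668 >= 1
d/lambda <= 0.5, so the array can scan to endfire without grating lobes: theta_max = 90 deg

90 deg


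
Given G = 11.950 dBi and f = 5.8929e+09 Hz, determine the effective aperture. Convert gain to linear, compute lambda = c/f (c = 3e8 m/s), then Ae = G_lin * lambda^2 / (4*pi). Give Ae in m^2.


lambda = c / f = 3.0000e+08 / 5.8929e+09 = 0.05090872 m
G_linear = 10^(11.950/10) = 15.66751
Ae = G_linear * lambda^2 / (4*pi) = 15.66751 * 0.05090872^2 / (4*pi) = 3.231e-03 m^2

3.231e-03 m^2


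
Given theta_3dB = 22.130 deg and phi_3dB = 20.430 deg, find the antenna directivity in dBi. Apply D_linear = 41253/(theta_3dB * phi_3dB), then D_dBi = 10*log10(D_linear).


D_linear = 41253 / (22.130 * 20.430) = 91.24430
D_dBi = 10 * log10(91.24430) = 19.60 dBi

19.60 dBi


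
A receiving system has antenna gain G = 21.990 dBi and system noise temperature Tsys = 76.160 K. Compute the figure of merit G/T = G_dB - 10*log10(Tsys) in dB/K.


G/T = 21.990 - 10*log10(76.160) = 21.990 - 18.81727 = 3.173 dB/K

3.173 dB/K
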